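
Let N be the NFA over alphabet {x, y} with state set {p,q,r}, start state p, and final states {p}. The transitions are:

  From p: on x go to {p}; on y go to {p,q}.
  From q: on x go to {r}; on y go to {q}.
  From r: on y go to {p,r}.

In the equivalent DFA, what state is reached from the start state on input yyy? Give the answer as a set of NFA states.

{p,q}

Start: {p}.
δ(p,y) = {p,q}.
Union: {p,q}.
After y: {p,q}.
δ(p,y) = {p,q}; δ(q,y) = {q}.
Union: {p,q}.
After y: {p,q}.
δ(p,y) = {p,q}; δ(q,y) = {q}.
Union: {p,q}.
After y: {p,q}.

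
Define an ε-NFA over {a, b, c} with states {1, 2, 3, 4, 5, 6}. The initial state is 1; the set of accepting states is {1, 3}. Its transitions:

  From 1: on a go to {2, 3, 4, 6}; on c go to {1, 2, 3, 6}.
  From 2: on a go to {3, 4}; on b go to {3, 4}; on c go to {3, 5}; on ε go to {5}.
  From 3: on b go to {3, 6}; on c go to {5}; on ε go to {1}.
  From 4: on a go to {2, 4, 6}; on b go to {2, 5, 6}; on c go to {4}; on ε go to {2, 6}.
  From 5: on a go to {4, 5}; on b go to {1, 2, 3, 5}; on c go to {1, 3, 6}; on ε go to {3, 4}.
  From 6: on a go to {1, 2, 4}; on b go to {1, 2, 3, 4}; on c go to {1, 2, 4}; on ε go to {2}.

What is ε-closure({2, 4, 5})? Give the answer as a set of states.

Begin with {2, 4, 5}.
4 →ε {2, 6}; add 6.
5 →ε {3, 4}; add 3.
3 →ε {1}; add 1.
ε-closure = {1, 2, 3, 4, 5, 6}.

{1, 2, 3, 4, 5, 6}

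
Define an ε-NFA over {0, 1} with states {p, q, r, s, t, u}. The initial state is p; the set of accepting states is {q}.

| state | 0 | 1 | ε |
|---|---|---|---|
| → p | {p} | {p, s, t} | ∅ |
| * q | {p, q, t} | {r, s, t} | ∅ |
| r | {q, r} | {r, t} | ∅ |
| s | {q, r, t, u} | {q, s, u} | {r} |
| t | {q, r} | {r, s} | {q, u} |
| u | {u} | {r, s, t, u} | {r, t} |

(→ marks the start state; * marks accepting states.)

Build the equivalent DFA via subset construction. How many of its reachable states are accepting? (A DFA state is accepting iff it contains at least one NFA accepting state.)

Start state of the DFA: {p} (ε-closure of the NFA start).
{p} --0--> {p}  [seen]
{p} --1--> {p, q, r, s, t, u}  [new]
{p, q, r, s, t, u} --0--> {p, q, r, t, u}  [new]
{p, q, r, s, t, u} --1--> {p, q, r, s, t, u}  [seen]
{p, q, r, t, u} --0--> {p, q, r, t, u}  [seen]
{p, q, r, t, u} --1--> {p, q, r, s, t, u}  [seen]
Reachable DFA states: {p}, {p, q, r, s, t, u}, {p, q, r, t, u}.
Accepting DFA states (contain an NFA accepting state): {p, q, r, s, t, u}, {p, q, r, t, u}.

2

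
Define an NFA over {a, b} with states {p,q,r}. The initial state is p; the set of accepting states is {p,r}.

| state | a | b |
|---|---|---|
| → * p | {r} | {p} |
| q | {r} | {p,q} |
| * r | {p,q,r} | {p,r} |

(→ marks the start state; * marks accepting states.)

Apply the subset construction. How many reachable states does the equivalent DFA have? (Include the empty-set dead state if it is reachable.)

Start state of the DFA: {p}.
{p} --a--> {r}  [new]
{p} --b--> {p}  [seen]
{r} --a--> {p,q,r}  [new]
{r} --b--> {p,r}  [new]
{p,q,r} --a--> {p,q,r}  [seen]
{p,q,r} --b--> {p,q,r}  [seen]
{p,r} --a--> {p,q,r}  [seen]
{p,r} --b--> {p,r}  [seen]
Reachable DFA states: {p}, {r}, {p,q,r}, {p,r}.

4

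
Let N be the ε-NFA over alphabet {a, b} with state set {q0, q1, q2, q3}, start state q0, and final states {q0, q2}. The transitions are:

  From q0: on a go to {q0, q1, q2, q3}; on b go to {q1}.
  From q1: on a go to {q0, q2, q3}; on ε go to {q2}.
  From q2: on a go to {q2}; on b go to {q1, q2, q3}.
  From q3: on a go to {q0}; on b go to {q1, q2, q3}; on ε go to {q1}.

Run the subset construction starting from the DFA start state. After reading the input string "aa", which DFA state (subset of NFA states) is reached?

{q0, q1, q2, q3}

Start: {q0}.
δ(q0,a) = {q0, q1, q2, q3}.
Union: {q0, q1, q2, q3}.
After a: {q0, q1, q2, q3}.
δ(q0,a) = {q0, q1, q2, q3}; δ(q1,a) = {q0, q2, q3}; δ(q2,a) = {q2}; δ(q3,a) = {q0}.
Union: {q0, q1, q2, q3}.
After a: {q0, q1, q2, q3}.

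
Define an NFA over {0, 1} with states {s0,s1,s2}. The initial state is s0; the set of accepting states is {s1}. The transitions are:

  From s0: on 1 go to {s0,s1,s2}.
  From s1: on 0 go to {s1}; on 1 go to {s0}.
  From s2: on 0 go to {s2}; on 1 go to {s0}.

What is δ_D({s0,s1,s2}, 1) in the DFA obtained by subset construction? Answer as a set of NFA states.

{s0,s1,s2}

δ(s0,1) = {s0,s1,s2}; δ(s1,1) = {s0}; δ(s2,1) = {s0}.
Union: {s0,s1,s2}.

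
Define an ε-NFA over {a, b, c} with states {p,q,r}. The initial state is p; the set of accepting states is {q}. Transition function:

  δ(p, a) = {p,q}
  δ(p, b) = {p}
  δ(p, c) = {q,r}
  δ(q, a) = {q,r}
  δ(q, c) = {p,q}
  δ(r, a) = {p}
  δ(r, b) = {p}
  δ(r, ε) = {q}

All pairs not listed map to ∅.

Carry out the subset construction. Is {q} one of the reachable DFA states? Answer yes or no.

no

Start state of the DFA: {p} (ε-closure of the NFA start).
{p} --a--> {p,q}  [new]
{p} --b--> {p}  [seen]
{p} --c--> {q,r}  [new]
{p,q} --a--> {p,q,r}  [new]
{p,q} --b--> {p}  [seen]
{p,q} --c--> {p,q,r}  [seen]
{q,r} --a--> {p,q,r}  [seen]
{q,r} --b--> {p}  [seen]
{q,r} --c--> {p,q}  [seen]
{p,q,r} --a--> {p,q,r}  [seen]
{p,q,r} --b--> {p}  [seen]
{p,q,r} --c--> {p,q,r}  [seen]
Reachable DFA states: {p}, {p,q}, {q,r}, {p,q,r}.
{q} is not among them.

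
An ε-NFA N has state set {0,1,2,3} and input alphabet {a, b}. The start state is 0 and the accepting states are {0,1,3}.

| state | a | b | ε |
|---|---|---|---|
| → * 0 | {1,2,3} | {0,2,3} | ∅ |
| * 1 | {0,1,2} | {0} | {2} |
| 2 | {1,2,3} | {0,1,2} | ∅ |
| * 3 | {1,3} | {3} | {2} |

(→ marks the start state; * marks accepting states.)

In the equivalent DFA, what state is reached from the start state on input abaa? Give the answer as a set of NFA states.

{0,1,2,3}

Start: {0}.
δ(0,a) = {1,2,3}.
Union: {1,2,3}.
After a: {1,2,3}.
δ(1,b) = {0}; δ(2,b) = {0,1,2}; δ(3,b) = {3}.
Union: {0,1,2,3}.
After b: {0,1,2,3}.
δ(0,a) = {1,2,3}; δ(1,a) = {0,1,2}; δ(2,a) = {1,2,3}; δ(3,a) = {1,3}.
Union: {0,1,2,3}.
After a: {0,1,2,3}.
δ(0,a) = {1,2,3}; δ(1,a) = {0,1,2}; δ(2,a) = {1,2,3}; δ(3,a) = {1,3}.
Union: {0,1,2,3}.
After a: {0,1,2,3}.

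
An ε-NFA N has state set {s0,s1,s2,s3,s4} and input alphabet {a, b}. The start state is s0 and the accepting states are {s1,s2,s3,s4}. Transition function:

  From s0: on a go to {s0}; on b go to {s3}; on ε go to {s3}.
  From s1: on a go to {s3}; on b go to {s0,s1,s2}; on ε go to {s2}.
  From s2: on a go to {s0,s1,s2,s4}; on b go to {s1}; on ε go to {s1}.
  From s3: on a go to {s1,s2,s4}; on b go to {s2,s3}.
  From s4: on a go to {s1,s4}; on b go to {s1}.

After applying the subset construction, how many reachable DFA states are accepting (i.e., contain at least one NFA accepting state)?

4

Start state of the DFA: {s0,s3} (ε-closure of the NFA start).
{s0,s3} --a--> {s0,s1,s2,s3,s4}  [new]
{s0,s3} --b--> {s1,s2,s3}  [new]
{s0,s1,s2,s3,s4} --a--> {s0,s1,s2,s3,s4}  [seen]
{s0,s1,s2,s3,s4} --b--> {s0,s1,s2,s3}  [new]
{s1,s2,s3} --a--> {s0,s1,s2,s3,s4}  [seen]
{s1,s2,s3} --b--> {s0,s1,s2,s3}  [seen]
{s0,s1,s2,s3} --a--> {s0,s1,s2,s3,s4}  [seen]
{s0,s1,s2,s3} --b--> {s0,s1,s2,s3}  [seen]
Reachable DFA states: {s0,s3}, {s0,s1,s2,s3,s4}, {s1,s2,s3}, {s0,s1,s2,s3}.
Accepting DFA states (contain an NFA accepting state): {s0,s3}, {s0,s1,s2,s3,s4}, {s1,s2,s3}, {s0,s1,s2,s3}.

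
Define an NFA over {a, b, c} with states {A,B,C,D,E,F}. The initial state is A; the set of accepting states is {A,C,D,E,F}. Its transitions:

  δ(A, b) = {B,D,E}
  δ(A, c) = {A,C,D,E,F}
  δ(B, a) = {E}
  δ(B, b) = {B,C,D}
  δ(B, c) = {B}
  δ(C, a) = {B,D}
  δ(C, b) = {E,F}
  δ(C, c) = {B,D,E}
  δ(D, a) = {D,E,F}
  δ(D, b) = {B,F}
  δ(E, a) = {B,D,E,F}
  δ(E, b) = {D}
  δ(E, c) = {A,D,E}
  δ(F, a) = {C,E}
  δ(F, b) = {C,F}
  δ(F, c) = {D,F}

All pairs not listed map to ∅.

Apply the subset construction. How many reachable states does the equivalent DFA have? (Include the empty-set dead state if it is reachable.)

Start state of the DFA: {A}.
{A} --a--> ∅  [new]
{A} --b--> {B,D,E}  [new]
{A} --c--> {A,C,D,E,F}  [new]
∅ --a--> ∅  [seen]
∅ --b--> ∅  [seen]
∅ --c--> ∅  [seen]
{B,D,E} --a--> {B,D,E,F}  [new]
{B,D,E} --b--> {B,C,D,F}  [new]
{B,D,E} --c--> {A,B,D,E}  [new]
{A,C,D,E,F} --a--> {B,C,D,E,F}  [new]
{A,C,D,E,F} --b--> {B,C,D,E,F}  [seen]
{A,C,D,E,F} --c--> {A,B,C,D,E,F}  [new]
{B,D,E,F} --a--> {B,C,D,E,F}  [seen]
{B,D,E,F} --b--> {B,C,D,F}  [seen]
{B,D,E,F} --c--> {A,B,D,E,F}  [new]
{B,C,D,F} --a--> {B,C,D,E,F}  [seen]
{B,C,D,F} --b--> {B,C,D,E,F}  [seen]
{B,C,D,F} --c--> {B,D,E,F}  [seen]
{A,B,D,E} --a--> {B,D,E,F}  [seen]
{A,B,D,E} --b--> {B,C,D,E,F}  [seen]
{A,B,D,E} --c--> {A,B,C,D,E,F}  [seen]
{B,C,D,E,F} --a--> {B,C,D,E,F}  [seen]
{B,C,D,E,F} --b--> {B,C,D,E,F}  [seen]
{B,C,D,E,F} --c--> {A,B,D,E,F}  [seen]
{A,B,C,D,E,F} --a--> {B,C,D,E,F}  [seen]
{A,B,C,D,E,F} --b--> {B,C,D,E,F}  [seen]
{A,B,C,D,E,F} --c--> {A,B,C,D,E,F}  [seen]
{A,B,D,E,F} --a--> {B,C,D,E,F}  [seen]
{A,B,D,E,F} --b--> {B,C,D,E,F}  [seen]
{A,B,D,E,F} --c--> {A,B,C,D,E,F}  [seen]
Reachable DFA states: {A}, ∅, {B,D,E}, {A,C,D,E,F}, {B,D,E,F}, {B,C,D,F}, {A,B,D,E}, {B,C,D,E,F}, {A,B,C,D,E,F}, {A,B,D,E,F}.

10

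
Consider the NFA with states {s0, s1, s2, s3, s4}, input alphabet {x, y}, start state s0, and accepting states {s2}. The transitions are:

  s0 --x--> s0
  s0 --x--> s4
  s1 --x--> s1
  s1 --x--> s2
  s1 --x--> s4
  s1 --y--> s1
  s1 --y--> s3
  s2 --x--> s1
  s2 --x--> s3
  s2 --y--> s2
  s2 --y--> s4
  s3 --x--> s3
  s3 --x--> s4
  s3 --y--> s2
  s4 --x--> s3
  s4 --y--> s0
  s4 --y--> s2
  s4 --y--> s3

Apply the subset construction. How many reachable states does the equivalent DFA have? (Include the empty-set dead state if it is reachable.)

Start state of the DFA: {s0}.
{s0} --x--> {s0, s4}  [new]
{s0} --y--> ∅  [new]
{s0, s4} --x--> {s0, s3, s4}  [new]
{s0, s4} --y--> {s0, s2, s3}  [new]
∅ --x--> ∅  [seen]
∅ --y--> ∅  [seen]
{s0, s3, s4} --x--> {s0, s3, s4}  [seen]
{s0, s3, s4} --y--> {s0, s2, s3}  [seen]
{s0, s2, s3} --x--> {s0, s1, s3, s4}  [new]
{s0, s2, s3} --y--> {s2, s4}  [new]
{s0, s1, s3, s4} --x--> {s0, s1, s2, s3, s4}  [new]
{s0, s1, s3, s4} --y--> {s0, s1, s2, s3}  [new]
{s2, s4} --x--> {s1, s3}  [new]
{s2, s4} --y--> {s0, s2, s3, s4}  [new]
{s0, s1, s2, s3, s4} --x--> {s0, s1, s2, s3, s4}  [seen]
{s0, s1, s2, s3, s4} --y--> {s0, s1, s2, s3, s4}  [seen]
{s0, s1, s2, s3} --x--> {s0, s1, s2, s3, s4}  [seen]
{s0, s1, s2, s3} --y--> {s1, s2, s3, s4}  [new]
{s1, s3} --x--> {s1, s2, s3, s4}  [seen]
{s1, s3} --y--> {s1, s2, s3}  [new]
{s0, s2, s3, s4} --x--> {s0, s1, s3, s4}  [seen]
{s0, s2, s3, s4} --y--> {s0, s2, s3, s4}  [seen]
{s1, s2, s3, s4} --x--> {s1, s2, s3, s4}  [seen]
{s1, s2, s3, s4} --y--> {s0, s1, s2, s3, s4}  [seen]
{s1, s2, s3} --x--> {s1, s2, s3, s4}  [seen]
{s1, s2, s3} --y--> {s1, s2, s3, s4}  [seen]
Reachable DFA states: {s0}, {s0, s4}, ∅, {s0, s3, s4}, {s0, s2, s3}, {s0, s1, s3, s4}, {s2, s4}, {s0, s1, s2, s3, s4}, {s0, s1, s2, s3}, {s1, s3}, {s0, s2, s3, s4}, {s1, s2, s3, s4}, {s1, s2, s3}.

13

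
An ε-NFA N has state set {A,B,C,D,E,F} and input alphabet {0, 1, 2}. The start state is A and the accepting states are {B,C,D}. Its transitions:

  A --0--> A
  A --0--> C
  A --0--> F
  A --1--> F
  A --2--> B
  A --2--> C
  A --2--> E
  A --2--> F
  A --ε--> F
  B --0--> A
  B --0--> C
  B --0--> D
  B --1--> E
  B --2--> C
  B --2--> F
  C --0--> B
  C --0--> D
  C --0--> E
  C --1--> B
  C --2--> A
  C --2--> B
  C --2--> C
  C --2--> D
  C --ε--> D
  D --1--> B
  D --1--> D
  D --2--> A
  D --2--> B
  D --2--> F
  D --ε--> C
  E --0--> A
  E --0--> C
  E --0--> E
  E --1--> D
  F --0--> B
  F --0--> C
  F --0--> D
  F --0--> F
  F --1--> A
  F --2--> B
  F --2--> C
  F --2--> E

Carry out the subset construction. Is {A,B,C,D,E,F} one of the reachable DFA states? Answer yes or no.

yes

Start state of the DFA: {A,F} (ε-closure of the NFA start).
{A,F} --0--> {A,B,C,D,F}  [new]
{A,F} --1--> {A,F}  [seen]
{A,F} --2--> {B,C,D,E,F}  [new]
{A,B,C,D,F} --0--> {A,B,C,D,E,F}  [new]
{A,B,C,D,F} --1--> {A,B,C,D,E,F}  [seen]
{A,B,C,D,F} --2--> {A,B,C,D,E,F}  [seen]
{B,C,D,E,F} --0--> {A,B,C,D,E,F}  [seen]
{B,C,D,E,F} --1--> {A,B,C,D,E,F}  [seen]
{B,C,D,E,F} --2--> {A,B,C,D,E,F}  [seen]
{A,B,C,D,E,F} --0--> {A,B,C,D,E,F}  [seen]
{A,B,C,D,E,F} --1--> {A,B,C,D,E,F}  [seen]
{A,B,C,D,E,F} --2--> {A,B,C,D,E,F}  [seen]
Reachable DFA states: {A,F}, {A,B,C,D,F}, {B,C,D,E,F}, {A,B,C,D,E,F}.
{A,B,C,D,E,F} is among them.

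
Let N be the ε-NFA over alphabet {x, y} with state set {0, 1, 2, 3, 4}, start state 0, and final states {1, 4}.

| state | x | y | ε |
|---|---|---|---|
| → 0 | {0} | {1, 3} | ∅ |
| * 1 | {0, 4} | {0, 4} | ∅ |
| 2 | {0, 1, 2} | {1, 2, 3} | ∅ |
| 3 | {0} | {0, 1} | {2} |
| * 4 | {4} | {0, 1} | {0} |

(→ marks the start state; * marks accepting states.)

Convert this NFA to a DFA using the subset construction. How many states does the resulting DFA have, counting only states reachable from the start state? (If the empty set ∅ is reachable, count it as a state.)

4

Start state of the DFA: {0} (ε-closure of the NFA start).
{0} --x--> {0}  [seen]
{0} --y--> {1, 2, 3}  [new]
{1, 2, 3} --x--> {0, 1, 2, 4}  [new]
{1, 2, 3} --y--> {0, 1, 2, 3, 4}  [new]
{0, 1, 2, 4} --x--> {0, 1, 2, 4}  [seen]
{0, 1, 2, 4} --y--> {0, 1, 2, 3, 4}  [seen]
{0, 1, 2, 3, 4} --x--> {0, 1, 2, 4}  [seen]
{0, 1, 2, 3, 4} --y--> {0, 1, 2, 3, 4}  [seen]
Reachable DFA states: {0}, {1, 2, 3}, {0, 1, 2, 4}, {0, 1, 2, 3, 4}.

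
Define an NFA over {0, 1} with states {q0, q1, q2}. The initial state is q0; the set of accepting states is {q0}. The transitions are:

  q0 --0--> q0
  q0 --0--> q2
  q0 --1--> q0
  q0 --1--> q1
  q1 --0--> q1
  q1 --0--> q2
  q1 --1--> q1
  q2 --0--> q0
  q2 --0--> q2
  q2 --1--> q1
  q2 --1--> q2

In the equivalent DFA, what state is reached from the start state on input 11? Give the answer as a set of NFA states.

{q0, q1}

Start: {q0}.
δ(q0,1) = {q0, q1}.
Union: {q0, q1}.
After 1: {q0, q1}.
δ(q0,1) = {q0, q1}; δ(q1,1) = {q1}.
Union: {q0, q1}.
After 1: {q0, q1}.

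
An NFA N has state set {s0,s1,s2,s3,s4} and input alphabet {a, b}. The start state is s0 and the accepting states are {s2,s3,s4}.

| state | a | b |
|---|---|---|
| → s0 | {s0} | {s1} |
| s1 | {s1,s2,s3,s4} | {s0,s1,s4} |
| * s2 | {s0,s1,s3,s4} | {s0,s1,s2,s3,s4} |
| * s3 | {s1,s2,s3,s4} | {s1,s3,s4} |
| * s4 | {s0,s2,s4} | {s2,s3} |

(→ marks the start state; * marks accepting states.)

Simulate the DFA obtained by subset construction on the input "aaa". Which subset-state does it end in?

Start: {s0}.
δ(s0,a) = {s0}.
Union: {s0}.
After a: {s0}.
δ(s0,a) = {s0}.
Union: {s0}.
After a: {s0}.
δ(s0,a) = {s0}.
Union: {s0}.
After a: {s0}.

{s0}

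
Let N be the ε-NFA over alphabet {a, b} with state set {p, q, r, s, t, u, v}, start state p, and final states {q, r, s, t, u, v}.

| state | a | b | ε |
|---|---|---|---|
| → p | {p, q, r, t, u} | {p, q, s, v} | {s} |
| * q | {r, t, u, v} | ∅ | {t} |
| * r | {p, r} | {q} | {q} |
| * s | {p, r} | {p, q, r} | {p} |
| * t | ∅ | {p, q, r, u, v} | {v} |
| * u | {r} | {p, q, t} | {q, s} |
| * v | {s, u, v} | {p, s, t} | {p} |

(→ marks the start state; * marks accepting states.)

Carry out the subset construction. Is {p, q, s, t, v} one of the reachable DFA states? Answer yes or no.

no

Start state of the DFA: {p, s} (ε-closure of the NFA start).
{p, s} --a--> {p, q, r, s, t, u, v}  [new]
{p, s} --b--> {p, q, r, s, t, v}  [new]
{p, q, r, s, t, u, v} --a--> {p, q, r, s, t, u, v}  [seen]
{p, q, r, s, t, u, v} --b--> {p, q, r, s, t, u, v}  [seen]
{p, q, r, s, t, v} --a--> {p, q, r, s, t, u, v}  [seen]
{p, q, r, s, t, v} --b--> {p, q, r, s, t, u, v}  [seen]
Reachable DFA states: {p, s}, {p, q, r, s, t, u, v}, {p, q, r, s, t, v}.
{p, q, s, t, v} is not among them.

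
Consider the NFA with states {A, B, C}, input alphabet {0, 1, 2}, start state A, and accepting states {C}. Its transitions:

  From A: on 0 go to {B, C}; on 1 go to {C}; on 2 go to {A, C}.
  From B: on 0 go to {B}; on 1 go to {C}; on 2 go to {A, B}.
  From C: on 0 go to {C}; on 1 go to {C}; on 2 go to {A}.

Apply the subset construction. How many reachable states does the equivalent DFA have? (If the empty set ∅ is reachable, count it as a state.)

Start state of the DFA: {A}.
{A} --0--> {B, C}  [new]
{A} --1--> {C}  [new]
{A} --2--> {A, C}  [new]
{B, C} --0--> {B, C}  [seen]
{B, C} --1--> {C}  [seen]
{B, C} --2--> {A, B}  [new]
{C} --0--> {C}  [seen]
{C} --1--> {C}  [seen]
{C} --2--> {A}  [seen]
{A, C} --0--> {B, C}  [seen]
{A, C} --1--> {C}  [seen]
{A, C} --2--> {A, C}  [seen]
{A, B} --0--> {B, C}  [seen]
{A, B} --1--> {C}  [seen]
{A, B} --2--> {A, B, C}  [new]
{A, B, C} --0--> {B, C}  [seen]
{A, B, C} --1--> {C}  [seen]
{A, B, C} --2--> {A, B, C}  [seen]
Reachable DFA states: {A}, {B, C}, {C}, {A, C}, {A, B}, {A, B, C}.

6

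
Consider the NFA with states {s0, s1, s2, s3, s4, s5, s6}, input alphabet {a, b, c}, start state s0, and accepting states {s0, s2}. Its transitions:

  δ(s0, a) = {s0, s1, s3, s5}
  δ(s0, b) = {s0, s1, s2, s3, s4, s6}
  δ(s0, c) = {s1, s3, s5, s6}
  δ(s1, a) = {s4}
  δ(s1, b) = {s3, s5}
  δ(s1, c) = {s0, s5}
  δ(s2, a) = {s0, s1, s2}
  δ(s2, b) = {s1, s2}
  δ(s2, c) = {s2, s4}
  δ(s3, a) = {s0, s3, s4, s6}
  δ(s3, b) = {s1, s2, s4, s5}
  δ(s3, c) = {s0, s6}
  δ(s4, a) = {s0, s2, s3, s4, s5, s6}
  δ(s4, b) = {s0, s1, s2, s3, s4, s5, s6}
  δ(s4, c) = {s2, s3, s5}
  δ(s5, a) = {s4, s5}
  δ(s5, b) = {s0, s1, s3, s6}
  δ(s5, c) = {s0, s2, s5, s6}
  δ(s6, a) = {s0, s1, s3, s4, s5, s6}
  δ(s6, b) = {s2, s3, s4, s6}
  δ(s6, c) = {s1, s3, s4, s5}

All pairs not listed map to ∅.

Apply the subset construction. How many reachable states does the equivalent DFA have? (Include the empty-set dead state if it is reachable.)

7

Start state of the DFA: {s0}.
{s0} --a--> {s0, s1, s3, s5}  [new]
{s0} --b--> {s0, s1, s2, s3, s4, s6}  [new]
{s0} --c--> {s1, s3, s5, s6}  [new]
{s0, s1, s3, s5} --a--> {s0, s1, s3, s4, s5, s6}  [new]
{s0, s1, s3, s5} --b--> {s0, s1, s2, s3, s4, s5, s6}  [new]
{s0, s1, s3, s5} --c--> {s0, s1, s2, s3, s5, s6}  [new]
{s0, s1, s2, s3, s4, s6} --a--> {s0, s1, s2, s3, s4, s5, s6}  [seen]
{s0, s1, s2, s3, s4, s6} --b--> {s0, s1, s2, s3, s4, s5, s6}  [seen]
{s0, s1, s2, s3, s4, s6} --c--> {s0, s1, s2, s3, s4, s5, s6}  [seen]
{s1, s3, s5, s6} --a--> {s0, s1, s3, s4, s5, s6}  [seen]
{s1, s3, s5, s6} --b--> {s0, s1, s2, s3, s4, s5, s6}  [seen]
{s1, s3, s5, s6} --c--> {s0, s1, s2, s3, s4, s5, s6}  [seen]
{s0, s1, s3, s4, s5, s6} --a--> {s0, s1, s2, s3, s4, s5, s6}  [seen]
{s0, s1, s3, s4, s5, s6} --b--> {s0, s1, s2, s3, s4, s5, s6}  [seen]
{s0, s1, s3, s4, s5, s6} --c--> {s0, s1, s2, s3, s4, s5, s6}  [seen]
{s0, s1, s2, s3, s4, s5, s6} --a--> {s0, s1, s2, s3, s4, s5, s6}  [seen]
{s0, s1, s2, s3, s4, s5, s6} --b--> {s0, s1, s2, s3, s4, s5, s6}  [seen]
{s0, s1, s2, s3, s4, s5, s6} --c--> {s0, s1, s2, s3, s4, s5, s6}  [seen]
{s0, s1, s2, s3, s5, s6} --a--> {s0, s1, s2, s3, s4, s5, s6}  [seen]
{s0, s1, s2, s3, s5, s6} --b--> {s0, s1, s2, s3, s4, s5, s6}  [seen]
{s0, s1, s2, s3, s5, s6} --c--> {s0, s1, s2, s3, s4, s5, s6}  [seen]
Reachable DFA states: {s0}, {s0, s1, s3, s5}, {s0, s1, s2, s3, s4, s6}, {s1, s3, s5, s6}, {s0, s1, s3, s4, s5, s6}, {s0, s1, s2, s3, s4, s5, s6}, {s0, s1, s2, s3, s5, s6}.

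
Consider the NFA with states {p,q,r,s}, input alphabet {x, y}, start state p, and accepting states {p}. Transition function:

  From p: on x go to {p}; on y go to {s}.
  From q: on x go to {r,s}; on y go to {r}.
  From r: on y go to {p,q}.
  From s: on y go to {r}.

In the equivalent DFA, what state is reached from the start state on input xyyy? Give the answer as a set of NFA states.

{p,q}

Start: {p}.
δ(p,x) = {p}.
Union: {p}.
After x: {p}.
δ(p,y) = {s}.
Union: {s}.
After y: {s}.
δ(s,y) = {r}.
Union: {r}.
After y: {r}.
δ(r,y) = {p,q}.
Union: {p,q}.
After y: {p,q}.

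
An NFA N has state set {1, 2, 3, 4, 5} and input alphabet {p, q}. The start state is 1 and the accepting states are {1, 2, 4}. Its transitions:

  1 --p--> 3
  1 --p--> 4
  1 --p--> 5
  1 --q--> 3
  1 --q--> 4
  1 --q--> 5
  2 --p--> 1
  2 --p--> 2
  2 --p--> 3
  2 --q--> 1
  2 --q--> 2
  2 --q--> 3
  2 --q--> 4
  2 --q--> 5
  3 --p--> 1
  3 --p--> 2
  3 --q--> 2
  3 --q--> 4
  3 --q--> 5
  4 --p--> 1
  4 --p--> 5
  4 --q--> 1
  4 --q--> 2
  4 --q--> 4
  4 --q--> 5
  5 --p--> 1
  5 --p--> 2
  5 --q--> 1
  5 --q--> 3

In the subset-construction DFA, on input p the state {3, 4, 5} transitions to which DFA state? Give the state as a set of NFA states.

{1, 2, 5}

δ(3,p) = {1, 2}; δ(4,p) = {1, 5}; δ(5,p) = {1, 2}.
Union: {1, 2, 5}.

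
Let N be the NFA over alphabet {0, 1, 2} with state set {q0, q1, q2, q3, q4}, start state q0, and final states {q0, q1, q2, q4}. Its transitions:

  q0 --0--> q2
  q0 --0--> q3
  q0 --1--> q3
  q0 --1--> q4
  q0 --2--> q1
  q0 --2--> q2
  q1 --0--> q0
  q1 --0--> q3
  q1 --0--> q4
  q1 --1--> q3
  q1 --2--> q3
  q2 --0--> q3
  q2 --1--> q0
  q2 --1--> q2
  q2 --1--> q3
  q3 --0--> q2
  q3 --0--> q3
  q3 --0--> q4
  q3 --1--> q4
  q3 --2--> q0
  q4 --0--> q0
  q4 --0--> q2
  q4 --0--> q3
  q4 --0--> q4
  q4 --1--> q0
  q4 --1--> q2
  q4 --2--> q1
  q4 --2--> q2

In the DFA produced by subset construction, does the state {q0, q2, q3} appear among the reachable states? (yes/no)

yes

Start state of the DFA: {q0}.
{q0} --0--> {q2, q3}  [new]
{q0} --1--> {q3, q4}  [new]
{q0} --2--> {q1, q2}  [new]
{q2, q3} --0--> {q2, q3, q4}  [new]
{q2, q3} --1--> {q0, q2, q3, q4}  [new]
{q2, q3} --2--> {q0}  [seen]
{q3, q4} --0--> {q0, q2, q3, q4}  [seen]
{q3, q4} --1--> {q0, q2, q4}  [new]
{q3, q4} --2--> {q0, q1, q2}  [new]
{q1, q2} --0--> {q0, q3, q4}  [new]
{q1, q2} --1--> {q0, q2, q3}  [new]
{q1, q2} --2--> {q3}  [new]
{q2, q3, q4} --0--> {q0, q2, q3, q4}  [seen]
{q2, q3, q4} --1--> {q0, q2, q3, q4}  [seen]
{q2, q3, q4} --2--> {q0, q1, q2}  [seen]
{q0, q2, q3, q4} --0--> {q0, q2, q3, q4}  [seen]
{q0, q2, q3, q4} --1--> {q0, q2, q3, q4}  [seen]
{q0, q2, q3, q4} --2--> {q0, q1, q2}  [seen]
{q0, q2, q4} --0--> {q0, q2, q3, q4}  [seen]
{q0, q2, q4} --1--> {q0, q2, q3, q4}  [seen]
{q0, q2, q4} --2--> {q1, q2}  [seen]
{q0, q1, q2} --0--> {q0, q2, q3, q4}  [seen]
{q0, q1, q2} --1--> {q0, q2, q3, q4}  [seen]
{q0, q1, q2} --2--> {q1, q2, q3}  [new]
{q0, q3, q4} --0--> {q0, q2, q3, q4}  [seen]
{q0, q3, q4} --1--> {q0, q2, q3, q4}  [seen]
{q0, q3, q4} --2--> {q0, q1, q2}  [seen]
{q0, q2, q3} --0--> {q2, q3, q4}  [seen]
{q0, q2, q3} --1--> {q0, q2, q3, q4}  [seen]
{q0, q2, q3} --2--> {q0, q1, q2}  [seen]
{q3} --0--> {q2, q3, q4}  [seen]
{q3} --1--> {q4}  [new]
{q3} --2--> {q0}  [seen]
{q1, q2, q3} --0--> {q0, q2, q3, q4}  [seen]
{q1, q2, q3} --1--> {q0, q2, q3, q4}  [seen]
{q1, q2, q3} --2--> {q0, q3}  [new]
{q4} --0--> {q0, q2, q3, q4}  [seen]
{q4} --1--> {q0, q2}  [new]
{q4} --2--> {q1, q2}  [seen]
{q0, q3} --0--> {q2, q3, q4}  [seen]
{q0, q3} --1--> {q3, q4}  [seen]
{q0, q3} --2--> {q0, q1, q2}  [seen]
{q0, q2} --0--> {q2, q3}  [seen]
{q0, q2} --1--> {q0, q2, q3, q4}  [seen]
{q0, q2} --2--> {q1, q2}  [seen]
Reachable DFA states: {q0}, {q2, q3}, {q3, q4}, {q1, q2}, {q2, q3, q4}, {q0, q2, q3, q4}, {q0, q2, q4}, {q0, q1, q2}, {q0, q3, q4}, {q0, q2, q3}, {q3}, {q1, q2, q3}, {q4}, {q0, q3}, {q0, q2}.
{q0, q2, q3} is among them.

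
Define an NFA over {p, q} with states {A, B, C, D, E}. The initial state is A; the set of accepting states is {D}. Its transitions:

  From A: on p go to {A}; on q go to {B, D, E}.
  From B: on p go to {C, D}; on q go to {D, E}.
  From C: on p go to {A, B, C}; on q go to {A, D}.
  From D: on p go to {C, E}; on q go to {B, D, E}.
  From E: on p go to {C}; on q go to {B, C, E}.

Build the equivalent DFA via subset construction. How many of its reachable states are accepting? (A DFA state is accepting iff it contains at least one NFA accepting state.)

7

Start state of the DFA: {A}.
{A} --p--> {A}  [seen]
{A} --q--> {B, D, E}  [new]
{B, D, E} --p--> {C, D, E}  [new]
{B, D, E} --q--> {B, C, D, E}  [new]
{C, D, E} --p--> {A, B, C, E}  [new]
{C, D, E} --q--> {A, B, C, D, E}  [new]
{B, C, D, E} --p--> {A, B, C, D, E}  [seen]
{B, C, D, E} --q--> {A, B, C, D, E}  [seen]
{A, B, C, E} --p--> {A, B, C, D}  [new]
{A, B, C, E} --q--> {A, B, C, D, E}  [seen]
{A, B, C, D, E} --p--> {A, B, C, D, E}  [seen]
{A, B, C, D, E} --q--> {A, B, C, D, E}  [seen]
{A, B, C, D} --p--> {A, B, C, D, E}  [seen]
{A, B, C, D} --q--> {A, B, D, E}  [new]
{A, B, D, E} --p--> {A, C, D, E}  [new]
{A, B, D, E} --q--> {B, C, D, E}  [seen]
{A, C, D, E} --p--> {A, B, C, E}  [seen]
{A, C, D, E} --q--> {A, B, C, D, E}  [seen]
Reachable DFA states: {A}, {B, D, E}, {C, D, E}, {B, C, D, E}, {A, B, C, E}, {A, B, C, D, E}, {A, B, C, D}, {A, B, D, E}, {A, C, D, E}.
Accepting DFA states (contain an NFA accepting state): {B, D, E}, {C, D, E}, {B, C, D, E}, {A, B, C, D, E}, {A, B, C, D}, {A, B, D, E}, {A, C, D, E}.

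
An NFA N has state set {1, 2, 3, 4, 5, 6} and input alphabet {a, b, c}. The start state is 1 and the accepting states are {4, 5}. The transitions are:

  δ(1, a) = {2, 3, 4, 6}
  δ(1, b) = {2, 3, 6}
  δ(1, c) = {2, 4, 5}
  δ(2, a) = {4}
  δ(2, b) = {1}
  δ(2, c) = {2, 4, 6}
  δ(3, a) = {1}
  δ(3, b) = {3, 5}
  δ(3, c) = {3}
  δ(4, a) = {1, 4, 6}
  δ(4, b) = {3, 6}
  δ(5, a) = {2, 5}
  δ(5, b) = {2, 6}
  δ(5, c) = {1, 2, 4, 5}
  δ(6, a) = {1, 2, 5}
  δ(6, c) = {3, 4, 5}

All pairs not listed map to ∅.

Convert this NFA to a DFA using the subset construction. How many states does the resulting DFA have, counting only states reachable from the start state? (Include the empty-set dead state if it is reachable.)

14

Start state of the DFA: {1}.
{1} --a--> {2, 3, 4, 6}  [new]
{1} --b--> {2, 3, 6}  [new]
{1} --c--> {2, 4, 5}  [new]
{2, 3, 4, 6} --a--> {1, 2, 4, 5, 6}  [new]
{2, 3, 4, 6} --b--> {1, 3, 5, 6}  [new]
{2, 3, 4, 6} --c--> {2, 3, 4, 5, 6}  [new]
{2, 3, 6} --a--> {1, 2, 4, 5}  [new]
{2, 3, 6} --b--> {1, 3, 5}  [new]
{2, 3, 6} --c--> {2, 3, 4, 5, 6}  [seen]
{2, 4, 5} --a--> {1, 2, 4, 5, 6}  [seen]
{2, 4, 5} --b--> {1, 2, 3, 6}  [new]
{2, 4, 5} --c--> {1, 2, 4, 5, 6}  [seen]
{1, 2, 4, 5, 6} --a--> {1, 2, 3, 4, 5, 6}  [new]
{1, 2, 4, 5, 6} --b--> {1, 2, 3, 6}  [seen]
{1, 2, 4, 5, 6} --c--> {1, 2, 3, 4, 5, 6}  [seen]
{1, 3, 5, 6} --a--> {1, 2, 3, 4, 5, 6}  [seen]
{1, 3, 5, 6} --b--> {2, 3, 5, 6}  [new]
{1, 3, 5, 6} --c--> {1, 2, 3, 4, 5}  [new]
{2, 3, 4, 5, 6} --a--> {1, 2, 4, 5, 6}  [seen]
{2, 3, 4, 5, 6} --b--> {1, 2, 3, 5, 6}  [new]
{2, 3, 4, 5, 6} --c--> {1, 2, 3, 4, 5, 6}  [seen]
{1, 2, 4, 5} --a--> {1, 2, 3, 4, 5, 6}  [seen]
{1, 2, 4, 5} --b--> {1, 2, 3, 6}  [seen]
{1, 2, 4, 5} --c--> {1, 2, 4, 5, 6}  [seen]
{1, 3, 5} --a--> {1, 2, 3, 4, 5, 6}  [seen]
{1, 3, 5} --b--> {2, 3, 5, 6}  [seen]
{1, 3, 5} --c--> {1, 2, 3, 4, 5}  [seen]
{1, 2, 3, 6} --a--> {1, 2, 3, 4, 5, 6}  [seen]
{1, 2, 3, 6} --b--> {1, 2, 3, 5, 6}  [seen]
{1, 2, 3, 6} --c--> {2, 3, 4, 5, 6}  [seen]
{1, 2, 3, 4, 5, 6} --a--> {1, 2, 3, 4, 5, 6}  [seen]
{1, 2, 3, 4, 5, 6} --b--> {1, 2, 3, 5, 6}  [seen]
{1, 2, 3, 4, 5, 6} --c--> {1, 2, 3, 4, 5, 6}  [seen]
{2, 3, 5, 6} --a--> {1, 2, 4, 5}  [seen]
{2, 3, 5, 6} --b--> {1, 2, 3, 5, 6}  [seen]
{2, 3, 5, 6} --c--> {1, 2, 3, 4, 5, 6}  [seen]
{1, 2, 3, 4, 5} --a--> {1, 2, 3, 4, 5, 6}  [seen]
{1, 2, 3, 4, 5} --b--> {1, 2, 3, 5, 6}  [seen]
{1, 2, 3, 4, 5} --c--> {1, 2, 3, 4, 5, 6}  [seen]
{1, 2, 3, 5, 6} --a--> {1, 2, 3, 4, 5, 6}  [seen]
{1, 2, 3, 5, 6} --b--> {1, 2, 3, 5, 6}  [seen]
{1, 2, 3, 5, 6} --c--> {1, 2, 3, 4, 5, 6}  [seen]
Reachable DFA states: {1}, {2, 3, 4, 6}, {2, 3, 6}, {2, 4, 5}, {1, 2, 4, 5, 6}, {1, 3, 5, 6}, {2, 3, 4, 5, 6}, {1, 2, 4, 5}, {1, 3, 5}, {1, 2, 3, 6}, {1, 2, 3, 4, 5, 6}, {2, 3, 5, 6}, {1, 2, 3, 4, 5}, {1, 2, 3, 5, 6}.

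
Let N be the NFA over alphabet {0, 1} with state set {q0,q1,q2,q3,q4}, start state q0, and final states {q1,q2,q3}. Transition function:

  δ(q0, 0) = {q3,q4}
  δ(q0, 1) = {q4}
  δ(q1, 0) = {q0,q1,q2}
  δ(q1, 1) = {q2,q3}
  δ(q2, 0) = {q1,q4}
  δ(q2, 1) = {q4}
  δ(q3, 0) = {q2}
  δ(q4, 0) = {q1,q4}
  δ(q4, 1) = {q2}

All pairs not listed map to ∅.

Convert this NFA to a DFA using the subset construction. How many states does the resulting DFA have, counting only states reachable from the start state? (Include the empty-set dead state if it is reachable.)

11

Start state of the DFA: {q0}.
{q0} --0--> {q3,q4}  [new]
{q0} --1--> {q4}  [new]
{q3,q4} --0--> {q1,q2,q4}  [new]
{q3,q4} --1--> {q2}  [new]
{q4} --0--> {q1,q4}  [new]
{q4} --1--> {q2}  [seen]
{q1,q2,q4} --0--> {q0,q1,q2,q4}  [new]
{q1,q2,q4} --1--> {q2,q3,q4}  [new]
{q2} --0--> {q1,q4}  [seen]
{q2} --1--> {q4}  [seen]
{q1,q4} --0--> {q0,q1,q2,q4}  [seen]
{q1,q4} --1--> {q2,q3}  [new]
{q0,q1,q2,q4} --0--> {q0,q1,q2,q3,q4}  [new]
{q0,q1,q2,q4} --1--> {q2,q3,q4}  [seen]
{q2,q3,q4} --0--> {q1,q2,q4}  [seen]
{q2,q3,q4} --1--> {q2,q4}  [new]
{q2,q3} --0--> {q1,q2,q4}  [seen]
{q2,q3} --1--> {q4}  [seen]
{q0,q1,q2,q3,q4} --0--> {q0,q1,q2,q3,q4}  [seen]
{q0,q1,q2,q3,q4} --1--> {q2,q3,q4}  [seen]
{q2,q4} --0--> {q1,q4}  [seen]
{q2,q4} --1--> {q2,q4}  [seen]
Reachable DFA states: {q0}, {q3,q4}, {q4}, {q1,q2,q4}, {q2}, {q1,q4}, {q0,q1,q2,q4}, {q2,q3,q4}, {q2,q3}, {q0,q1,q2,q3,q4}, {q2,q4}.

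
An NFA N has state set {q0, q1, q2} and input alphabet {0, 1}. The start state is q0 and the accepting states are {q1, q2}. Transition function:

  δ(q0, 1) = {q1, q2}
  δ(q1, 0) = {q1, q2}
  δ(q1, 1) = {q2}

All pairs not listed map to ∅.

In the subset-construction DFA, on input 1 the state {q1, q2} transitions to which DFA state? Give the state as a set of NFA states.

δ(q1,1) = {q2}; δ(q2,1) = ∅.
Union: {q2}.

{q2}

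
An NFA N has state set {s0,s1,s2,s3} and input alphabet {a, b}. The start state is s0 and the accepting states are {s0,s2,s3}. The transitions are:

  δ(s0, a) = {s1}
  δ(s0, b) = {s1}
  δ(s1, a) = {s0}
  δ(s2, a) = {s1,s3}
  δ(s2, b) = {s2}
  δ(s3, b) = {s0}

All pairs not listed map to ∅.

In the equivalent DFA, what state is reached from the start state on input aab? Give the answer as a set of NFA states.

Start: {s0}.
δ(s0,a) = {s1}.
Union: {s1}.
After a: {s1}.
δ(s1,a) = {s0}.
Union: {s0}.
After a: {s0}.
δ(s0,b) = {s1}.
Union: {s1}.
After b: {s1}.

{s1}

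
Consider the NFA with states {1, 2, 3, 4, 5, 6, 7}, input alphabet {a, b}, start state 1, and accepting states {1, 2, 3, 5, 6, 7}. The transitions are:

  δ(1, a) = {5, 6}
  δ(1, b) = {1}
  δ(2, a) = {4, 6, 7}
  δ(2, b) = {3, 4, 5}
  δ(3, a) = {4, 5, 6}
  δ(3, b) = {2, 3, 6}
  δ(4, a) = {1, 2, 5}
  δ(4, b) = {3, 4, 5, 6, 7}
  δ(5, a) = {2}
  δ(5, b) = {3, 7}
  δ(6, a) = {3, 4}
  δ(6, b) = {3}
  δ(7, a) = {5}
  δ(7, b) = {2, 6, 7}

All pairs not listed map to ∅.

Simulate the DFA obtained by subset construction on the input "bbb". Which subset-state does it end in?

Start: {1}.
δ(1,b) = {1}.
Union: {1}.
After b: {1}.
δ(1,b) = {1}.
Union: {1}.
After b: {1}.
δ(1,b) = {1}.
Union: {1}.
After b: {1}.

{1}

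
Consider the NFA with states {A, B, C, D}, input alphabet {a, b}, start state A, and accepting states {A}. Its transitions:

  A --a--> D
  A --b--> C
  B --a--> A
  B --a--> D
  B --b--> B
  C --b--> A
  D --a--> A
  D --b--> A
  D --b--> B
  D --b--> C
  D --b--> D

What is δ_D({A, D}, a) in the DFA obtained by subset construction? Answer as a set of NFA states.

{A, D}

δ(A,a) = {D}; δ(D,a) = {A}.
Union: {A, D}.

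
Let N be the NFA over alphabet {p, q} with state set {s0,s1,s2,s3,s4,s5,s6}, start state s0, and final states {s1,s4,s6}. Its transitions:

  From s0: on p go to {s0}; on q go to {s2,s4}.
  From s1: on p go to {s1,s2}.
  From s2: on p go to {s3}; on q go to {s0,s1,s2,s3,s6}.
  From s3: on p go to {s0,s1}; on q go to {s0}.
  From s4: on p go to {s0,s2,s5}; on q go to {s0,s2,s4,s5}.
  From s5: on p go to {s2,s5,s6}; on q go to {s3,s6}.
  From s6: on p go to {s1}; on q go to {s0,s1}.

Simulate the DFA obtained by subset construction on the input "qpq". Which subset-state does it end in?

{s0,s1,s2,s3,s4,s6}

Start: {s0}.
δ(s0,q) = {s2,s4}.
Union: {s2,s4}.
After q: {s2,s4}.
δ(s2,p) = {s3}; δ(s4,p) = {s0,s2,s5}.
Union: {s0,s2,s3,s5}.
After p: {s0,s2,s3,s5}.
δ(s0,q) = {s2,s4}; δ(s2,q) = {s0,s1,s2,s3,s6}; δ(s3,q) = {s0}; δ(s5,q) = {s3,s6}.
Union: {s0,s1,s2,s3,s4,s6}.
After q: {s0,s1,s2,s3,s4,s6}.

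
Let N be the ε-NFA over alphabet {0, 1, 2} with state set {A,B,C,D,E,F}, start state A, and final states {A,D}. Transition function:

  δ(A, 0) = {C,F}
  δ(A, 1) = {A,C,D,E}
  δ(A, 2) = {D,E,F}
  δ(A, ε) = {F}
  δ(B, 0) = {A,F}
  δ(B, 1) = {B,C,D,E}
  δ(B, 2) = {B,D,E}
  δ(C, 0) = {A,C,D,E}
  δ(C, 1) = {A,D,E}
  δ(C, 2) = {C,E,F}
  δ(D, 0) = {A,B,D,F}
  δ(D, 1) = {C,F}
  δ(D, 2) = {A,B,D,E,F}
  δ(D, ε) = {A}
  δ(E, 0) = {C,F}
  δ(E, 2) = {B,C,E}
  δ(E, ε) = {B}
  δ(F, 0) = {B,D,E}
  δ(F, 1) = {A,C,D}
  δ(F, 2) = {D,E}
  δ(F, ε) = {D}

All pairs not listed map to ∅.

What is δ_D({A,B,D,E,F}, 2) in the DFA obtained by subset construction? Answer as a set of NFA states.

{A,B,C,D,E,F}

δ(A,2) = {D,E,F}; δ(B,2) = {B,D,E}; δ(D,2) = {A,B,D,E,F}; δ(E,2) = {B,C,E}; δ(F,2) = {D,E}.
Union: {A,B,C,D,E,F}.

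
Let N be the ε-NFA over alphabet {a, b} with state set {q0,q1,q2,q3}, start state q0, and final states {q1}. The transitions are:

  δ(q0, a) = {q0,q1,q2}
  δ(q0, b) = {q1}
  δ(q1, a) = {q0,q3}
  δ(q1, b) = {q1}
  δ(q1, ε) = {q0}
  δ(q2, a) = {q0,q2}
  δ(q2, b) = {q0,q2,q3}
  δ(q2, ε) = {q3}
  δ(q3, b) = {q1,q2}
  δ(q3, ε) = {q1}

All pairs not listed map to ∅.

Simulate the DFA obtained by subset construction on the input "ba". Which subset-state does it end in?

Start: {q0}.
δ(q0,b) = {q1}.
Union: {q1}.
ε-closure gives {q0,q1}.
After b: {q0,q1}.
δ(q0,a) = {q0,q1,q2}; δ(q1,a) = {q0,q3}.
Union: {q0,q1,q2,q3}.
After a: {q0,q1,q2,q3}.

{q0,q1,q2,q3}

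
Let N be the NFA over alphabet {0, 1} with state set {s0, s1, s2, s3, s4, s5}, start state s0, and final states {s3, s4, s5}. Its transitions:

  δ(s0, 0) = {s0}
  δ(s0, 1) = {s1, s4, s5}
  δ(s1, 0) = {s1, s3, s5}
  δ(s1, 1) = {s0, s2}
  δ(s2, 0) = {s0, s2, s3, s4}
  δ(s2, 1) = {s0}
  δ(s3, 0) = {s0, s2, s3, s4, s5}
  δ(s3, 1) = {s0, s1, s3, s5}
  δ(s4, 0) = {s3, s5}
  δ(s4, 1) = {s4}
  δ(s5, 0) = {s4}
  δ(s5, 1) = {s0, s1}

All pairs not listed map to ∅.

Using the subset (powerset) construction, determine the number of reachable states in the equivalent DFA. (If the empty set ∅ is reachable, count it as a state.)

6

Start state of the DFA: {s0}.
{s0} --0--> {s0}  [seen]
{s0} --1--> {s1, s4, s5}  [new]
{s1, s4, s5} --0--> {s1, s3, s4, s5}  [new]
{s1, s4, s5} --1--> {s0, s1, s2, s4}  [new]
{s1, s3, s4, s5} --0--> {s0, s1, s2, s3, s4, s5}  [new]
{s1, s3, s4, s5} --1--> {s0, s1, s2, s3, s4, s5}  [seen]
{s0, s1, s2, s4} --0--> {s0, s1, s2, s3, s4, s5}  [seen]
{s0, s1, s2, s4} --1--> {s0, s1, s2, s4, s5}  [new]
{s0, s1, s2, s3, s4, s5} --0--> {s0, s1, s2, s3, s4, s5}  [seen]
{s0, s1, s2, s3, s4, s5} --1--> {s0, s1, s2, s3, s4, s5}  [seen]
{s0, s1, s2, s4, s5} --0--> {s0, s1, s2, s3, s4, s5}  [seen]
{s0, s1, s2, s4, s5} --1--> {s0, s1, s2, s4, s5}  [seen]
Reachable DFA states: {s0}, {s1, s4, s5}, {s1, s3, s4, s5}, {s0, s1, s2, s4}, {s0, s1, s2, s3, s4, s5}, {s0, s1, s2, s4, s5}.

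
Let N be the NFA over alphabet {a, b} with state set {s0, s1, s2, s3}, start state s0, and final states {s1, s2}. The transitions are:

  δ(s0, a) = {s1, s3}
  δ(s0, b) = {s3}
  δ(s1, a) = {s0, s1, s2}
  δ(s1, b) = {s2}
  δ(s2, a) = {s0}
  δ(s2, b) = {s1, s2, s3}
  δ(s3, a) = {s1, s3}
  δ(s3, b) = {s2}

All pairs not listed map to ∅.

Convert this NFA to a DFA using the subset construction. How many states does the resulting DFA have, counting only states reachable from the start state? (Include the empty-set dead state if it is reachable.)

6

Start state of the DFA: {s0}.
{s0} --a--> {s1, s3}  [new]
{s0} --b--> {s3}  [new]
{s1, s3} --a--> {s0, s1, s2, s3}  [new]
{s1, s3} --b--> {s2}  [new]
{s3} --a--> {s1, s3}  [seen]
{s3} --b--> {s2}  [seen]
{s0, s1, s2, s3} --a--> {s0, s1, s2, s3}  [seen]
{s0, s1, s2, s3} --b--> {s1, s2, s3}  [new]
{s2} --a--> {s0}  [seen]
{s2} --b--> {s1, s2, s3}  [seen]
{s1, s2, s3} --a--> {s0, s1, s2, s3}  [seen]
{s1, s2, s3} --b--> {s1, s2, s3}  [seen]
Reachable DFA states: {s0}, {s1, s3}, {s3}, {s0, s1, s2, s3}, {s2}, {s1, s2, s3}.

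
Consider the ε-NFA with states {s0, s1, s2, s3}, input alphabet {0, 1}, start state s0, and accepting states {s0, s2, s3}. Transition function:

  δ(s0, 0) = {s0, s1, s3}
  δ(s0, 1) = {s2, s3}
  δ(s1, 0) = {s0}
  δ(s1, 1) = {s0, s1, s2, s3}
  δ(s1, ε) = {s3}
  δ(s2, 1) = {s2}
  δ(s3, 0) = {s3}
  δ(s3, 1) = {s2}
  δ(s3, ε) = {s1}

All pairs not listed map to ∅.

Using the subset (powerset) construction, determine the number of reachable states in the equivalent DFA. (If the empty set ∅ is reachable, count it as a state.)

Start state of the DFA: {s0} (ε-closure of the NFA start).
{s0} --0--> {s0, s1, s3}  [new]
{s0} --1--> {s1, s2, s3}  [new]
{s0, s1, s3} --0--> {s0, s1, s3}  [seen]
{s0, s1, s3} --1--> {s0, s1, s2, s3}  [new]
{s1, s2, s3} --0--> {s0, s1, s3}  [seen]
{s1, s2, s3} --1--> {s0, s1, s2, s3}  [seen]
{s0, s1, s2, s3} --0--> {s0, s1, s3}  [seen]
{s0, s1, s2, s3} --1--> {s0, s1, s2, s3}  [seen]
Reachable DFA states: {s0}, {s0, s1, s3}, {s1, s2, s3}, {s0, s1, s2, s3}.

4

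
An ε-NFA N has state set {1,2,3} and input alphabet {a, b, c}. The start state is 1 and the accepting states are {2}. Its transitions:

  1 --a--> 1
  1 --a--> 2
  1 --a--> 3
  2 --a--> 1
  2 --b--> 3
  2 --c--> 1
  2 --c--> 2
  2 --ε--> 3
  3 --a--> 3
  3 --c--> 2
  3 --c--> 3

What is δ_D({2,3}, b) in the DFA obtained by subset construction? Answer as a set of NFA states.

δ(2,b) = {3}; δ(3,b) = ∅.
Union: {3}.

{3}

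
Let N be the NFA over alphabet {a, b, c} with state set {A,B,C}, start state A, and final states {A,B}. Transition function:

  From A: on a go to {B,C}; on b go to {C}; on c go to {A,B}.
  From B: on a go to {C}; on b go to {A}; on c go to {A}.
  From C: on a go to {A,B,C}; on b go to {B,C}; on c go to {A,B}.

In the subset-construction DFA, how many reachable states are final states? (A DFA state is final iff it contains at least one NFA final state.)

Start state of the DFA: {A}.
{A} --a--> {B,C}  [new]
{A} --b--> {C}  [new]
{A} --c--> {A,B}  [new]
{B,C} --a--> {A,B,C}  [new]
{B,C} --b--> {A,B,C}  [seen]
{B,C} --c--> {A,B}  [seen]
{C} --a--> {A,B,C}  [seen]
{C} --b--> {B,C}  [seen]
{C} --c--> {A,B}  [seen]
{A,B} --a--> {B,C}  [seen]
{A,B} --b--> {A,C}  [new]
{A,B} --c--> {A,B}  [seen]
{A,B,C} --a--> {A,B,C}  [seen]
{A,B,C} --b--> {A,B,C}  [seen]
{A,B,C} --c--> {A,B}  [seen]
{A,C} --a--> {A,B,C}  [seen]
{A,C} --b--> {B,C}  [seen]
{A,C} --c--> {A,B}  [seen]
Reachable DFA states: {A}, {B,C}, {C}, {A,B}, {A,B,C}, {A,C}.
Accepting DFA states (contain an NFA accepting state): {A}, {B,C}, {A,B}, {A,B,C}, {A,C}.

5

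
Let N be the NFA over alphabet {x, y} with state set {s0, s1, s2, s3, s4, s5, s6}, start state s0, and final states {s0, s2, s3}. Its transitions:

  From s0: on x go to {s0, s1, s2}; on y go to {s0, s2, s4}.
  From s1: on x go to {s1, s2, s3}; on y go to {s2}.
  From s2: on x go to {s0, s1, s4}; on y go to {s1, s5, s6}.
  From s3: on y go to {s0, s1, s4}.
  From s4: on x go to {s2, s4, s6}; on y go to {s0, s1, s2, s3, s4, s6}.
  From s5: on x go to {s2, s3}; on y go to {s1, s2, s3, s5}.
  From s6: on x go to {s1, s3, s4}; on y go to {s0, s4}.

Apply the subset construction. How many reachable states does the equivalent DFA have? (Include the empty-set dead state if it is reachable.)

8

Start state of the DFA: {s0}.
{s0} --x--> {s0, s1, s2}  [new]
{s0} --y--> {s0, s2, s4}  [new]
{s0, s1, s2} --x--> {s0, s1, s2, s3, s4}  [new]
{s0, s1, s2} --y--> {s0, s1, s2, s4, s5, s6}  [new]
{s0, s2, s4} --x--> {s0, s1, s2, s4, s6}  [new]
{s0, s2, s4} --y--> {s0, s1, s2, s3, s4, s5, s6}  [new]
{s0, s1, s2, s3, s4} --x--> {s0, s1, s2, s3, s4, s6}  [new]
{s0, s1, s2, s3, s4} --y--> {s0, s1, s2, s3, s4, s5, s6}  [seen]
{s0, s1, s2, s4, s5, s6} --x--> {s0, s1, s2, s3, s4, s6}  [seen]
{s0, s1, s2, s4, s5, s6} --y--> {s0, s1, s2, s3, s4, s5, s6}  [seen]
{s0, s1, s2, s4, s6} --x--> {s0, s1, s2, s3, s4, s6}  [seen]
{s0, s1, s2, s4, s6} --y--> {s0, s1, s2, s3, s4, s5, s6}  [seen]
{s0, s1, s2, s3, s4, s5, s6} --x--> {s0, s1, s2, s3, s4, s6}  [seen]
{s0, s1, s2, s3, s4, s5, s6} --y--> {s0, s1, s2, s3, s4, s5, s6}  [seen]
{s0, s1, s2, s3, s4, s6} --x--> {s0, s1, s2, s3, s4, s6}  [seen]
{s0, s1, s2, s3, s4, s6} --y--> {s0, s1, s2, s3, s4, s5, s6}  [seen]
Reachable DFA states: {s0}, {s0, s1, s2}, {s0, s2, s4}, {s0, s1, s2, s3, s4}, {s0, s1, s2, s4, s5, s6}, {s0, s1, s2, s4, s6}, {s0, s1, s2, s3, s4, s5, s6}, {s0, s1, s2, s3, s4, s6}.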